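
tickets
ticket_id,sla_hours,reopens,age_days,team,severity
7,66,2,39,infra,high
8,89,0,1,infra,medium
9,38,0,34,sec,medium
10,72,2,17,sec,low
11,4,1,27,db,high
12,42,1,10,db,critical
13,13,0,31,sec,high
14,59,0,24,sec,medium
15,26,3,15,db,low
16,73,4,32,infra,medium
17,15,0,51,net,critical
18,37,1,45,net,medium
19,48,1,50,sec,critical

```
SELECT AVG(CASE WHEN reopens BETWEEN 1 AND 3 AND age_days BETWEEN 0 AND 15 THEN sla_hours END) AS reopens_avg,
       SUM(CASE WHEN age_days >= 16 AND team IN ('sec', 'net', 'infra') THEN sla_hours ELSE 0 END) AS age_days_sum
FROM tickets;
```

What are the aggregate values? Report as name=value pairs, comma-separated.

reopens_avg=34, age_days_sum=421

[reopens_avg: reopens BETWEEN 1 AND 3 AND age_days BETWEEN 0 AND 15]
ticket_id=7: ✗
ticket_id=8: ✗
ticket_id=9: ✗
ticket_id=10: ✗
ticket_id=11: ✗
ticket_id=12: ✓ → 42
ticket_id=13: ✗
ticket_id=14: ✗
ticket_id=15: ✓ → 26
ticket_id=16: ✗
ticket_id=17: ✗
ticket_id=18: ✗
ticket_id=19: ✗
reopens_avg = (42 + 26) / 2 = 34
—
[age_days_sum: age_days >= 16 AND team IN ('sec', 'net', 'infra')]
ticket_id=7: ✓ → 66
ticket_id=8: ✗
ticket_id=9: ✓ → 38
ticket_id=10: ✓ → 72
ticket_id=11: ✗
ticket_id=12: ✗
ticket_id=13: ✓ → 13
ticket_id=14: ✓ → 59
ticket_id=15: ✗
ticket_id=16: ✓ → 73
ticket_id=17: ✓ → 15
ticket_id=18: ✓ → 37
ticket_id=19: ✓ → 48
age_days_sum = 66 + 38 + 72 + 13 + 59 + 73 + 15 + 37 + 48 = 421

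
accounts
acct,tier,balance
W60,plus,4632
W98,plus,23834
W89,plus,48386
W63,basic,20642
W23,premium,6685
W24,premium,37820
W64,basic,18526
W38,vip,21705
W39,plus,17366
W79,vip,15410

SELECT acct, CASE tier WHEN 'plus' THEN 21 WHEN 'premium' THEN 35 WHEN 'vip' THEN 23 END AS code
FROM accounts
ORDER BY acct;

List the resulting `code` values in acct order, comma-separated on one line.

35, 35, 23, 21, 21, NULL, NULL, 23, 21, 21

acct=W23: tier='premium' → 35
acct=W24: tier='premium' → 35
acct=W38: tier='vip' → 23
acct=W39: tier='plus' → 21
acct=W60: tier='plus' → 21
acct=W63: (no match → NULL) → NULL
acct=W64: (no match → NULL) → NULL
acct=W79: tier='vip' → 23
acct=W89: tier='plus' → 21
acct=W98: tier='plus' → 21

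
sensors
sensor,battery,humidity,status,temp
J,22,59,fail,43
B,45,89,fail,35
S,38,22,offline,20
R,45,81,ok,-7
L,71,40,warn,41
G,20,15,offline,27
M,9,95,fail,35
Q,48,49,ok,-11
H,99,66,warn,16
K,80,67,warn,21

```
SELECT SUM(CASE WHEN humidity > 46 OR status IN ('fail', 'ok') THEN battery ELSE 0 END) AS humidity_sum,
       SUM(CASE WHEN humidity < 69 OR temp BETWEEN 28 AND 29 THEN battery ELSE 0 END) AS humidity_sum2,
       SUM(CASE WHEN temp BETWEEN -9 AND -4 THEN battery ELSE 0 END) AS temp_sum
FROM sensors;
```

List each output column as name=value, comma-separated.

humidity_sum=348, humidity_sum2=378, temp_sum=45

[humidity_sum: humidity > 46 OR status IN ('fail', 'ok')]
sensor=J: ✓ → 22
sensor=B: ✓ → 45
sensor=S: ✗
sensor=R: ✓ → 45
sensor=L: ✗
sensor=G: ✗
sensor=M: ✓ → 9
sensor=Q: ✓ → 48
sensor=H: ✓ → 99
sensor=K: ✓ → 80
humidity_sum = 22 + 45 + 45 + 9 + 48 + 99 + 80 = 348
—
[humidity_sum2: humidity < 69 OR temp BETWEEN 28 AND 29]
sensor=J: ✓ → 22
sensor=B: ✗
sensor=S: ✓ → 38
sensor=R: ✗
sensor=L: ✓ → 71
sensor=G: ✓ → 20
sensor=M: ✗
sensor=Q: ✓ → 48
sensor=H: ✓ → 99
sensor=K: ✓ → 80
humidity_sum2 = 22 + 38 + 71 + 20 + 48 + 99 + 80 = 378
—
[temp_sum: temp BETWEEN -9 AND -4]
sensor=J: ✗
sensor=B: ✗
sensor=S: ✗
sensor=R: ✓ → 45
sensor=L: ✗
sensor=G: ✗
sensor=M: ✗
sensor=Q: ✗
sensor=H: ✗
sensor=K: ✗
temp_sum = 45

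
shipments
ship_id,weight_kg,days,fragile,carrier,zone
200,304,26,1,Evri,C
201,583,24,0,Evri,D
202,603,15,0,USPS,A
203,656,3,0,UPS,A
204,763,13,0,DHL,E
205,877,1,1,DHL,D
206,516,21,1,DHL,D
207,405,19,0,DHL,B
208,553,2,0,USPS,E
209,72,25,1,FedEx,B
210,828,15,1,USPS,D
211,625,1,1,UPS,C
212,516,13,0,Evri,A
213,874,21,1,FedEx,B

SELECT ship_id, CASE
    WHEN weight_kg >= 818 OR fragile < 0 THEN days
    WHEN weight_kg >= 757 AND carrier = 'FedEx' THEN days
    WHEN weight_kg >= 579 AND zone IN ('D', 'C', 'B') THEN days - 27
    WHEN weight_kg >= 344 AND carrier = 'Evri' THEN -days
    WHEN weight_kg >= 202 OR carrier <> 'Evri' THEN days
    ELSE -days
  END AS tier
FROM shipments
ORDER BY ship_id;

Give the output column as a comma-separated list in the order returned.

ship_id=200: weight_kg >= 202 OR carrier <> 'Evri' → 26
ship_id=201: weight_kg >= 579 AND zone IN ('D', 'C', 'B') → -3
ship_id=202: weight_kg >= 202 OR carrier <> 'Evri' → 15
ship_id=203: weight_kg >= 202 OR carrier <> 'Evri' → 3
ship_id=204: weight_kg >= 202 OR carrier <> 'Evri' → 13
ship_id=205: weight_kg >= 818 OR fragile < 0 → 1
ship_id=206: weight_kg >= 202 OR carrier <> 'Evri' → 21
ship_id=207: weight_kg >= 202 OR carrier <> 'Evri' → 19
ship_id=208: weight_kg >= 202 OR carrier <> 'Evri' → 2
ship_id=209: weight_kg >= 202 OR carrier <> 'Evri' → 25
ship_id=210: weight_kg >= 818 OR fragile < 0 → 15
ship_id=211: weight_kg >= 579 AND zone IN ('D', 'C', 'B') → -26
ship_id=212: weight_kg >= 344 AND carrier = 'Evri' → -13
ship_id=213: weight_kg >= 818 OR fragile < 0 → 21

26, -3, 15, 3, 13, 1, 21, 19, 2, 25, 15, -26, -13, 21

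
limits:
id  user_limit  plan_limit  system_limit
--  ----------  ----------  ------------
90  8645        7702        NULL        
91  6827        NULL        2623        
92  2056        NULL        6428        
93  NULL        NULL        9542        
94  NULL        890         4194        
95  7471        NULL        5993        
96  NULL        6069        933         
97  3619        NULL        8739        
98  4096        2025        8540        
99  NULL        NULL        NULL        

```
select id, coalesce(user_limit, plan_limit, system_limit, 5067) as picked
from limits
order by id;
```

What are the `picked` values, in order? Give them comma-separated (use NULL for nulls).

8645, 6827, 2056, 9542, 890, 7471, 6069, 3619, 4096, 5067

id=90: user_limit=8645 → 8645
id=91: user_limit=6827 → 6827
id=92: user_limit=2056 → 2056
id=93: user_limit=NULL, plan_limit=NULL, system_limit=9542 → 9542
id=94: user_limit=NULL, plan_limit=890 → 890
id=95: user_limit=7471 → 7471
id=96: user_limit=NULL, plan_limit=6069 → 6069
id=97: user_limit=3619 → 3619
id=98: user_limit=4096 → 4096
id=99: user_limit=NULL, plan_limit=NULL, system_limit=NULL, → literal 5067 → 5067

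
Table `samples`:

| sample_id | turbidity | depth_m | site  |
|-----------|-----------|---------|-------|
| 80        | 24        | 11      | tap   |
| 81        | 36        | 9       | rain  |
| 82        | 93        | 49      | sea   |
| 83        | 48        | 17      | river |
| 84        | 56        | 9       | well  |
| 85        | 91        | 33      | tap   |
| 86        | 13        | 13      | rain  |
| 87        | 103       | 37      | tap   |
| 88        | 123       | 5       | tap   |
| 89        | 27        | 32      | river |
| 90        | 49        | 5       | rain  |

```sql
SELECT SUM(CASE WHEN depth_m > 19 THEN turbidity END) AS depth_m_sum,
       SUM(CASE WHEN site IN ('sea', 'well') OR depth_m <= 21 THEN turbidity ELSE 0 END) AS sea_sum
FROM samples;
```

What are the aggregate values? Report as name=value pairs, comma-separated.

[depth_m_sum: depth_m > 19]
sample_id=80: ✗
sample_id=81: ✗
sample_id=82: ✓ → 93
sample_id=83: ✗
sample_id=84: ✗
sample_id=85: ✓ → 91
sample_id=86: ✗
sample_id=87: ✓ → 103
sample_id=88: ✗
sample_id=89: ✓ → 27
sample_id=90: ✗
depth_m_sum = 93 + 91 + 103 + 27 = 314
—
[sea_sum: site IN ('sea', 'well') OR depth_m <= 21]
sample_id=80: ✓ → 24
sample_id=81: ✓ → 36
sample_id=82: ✓ → 93
sample_id=83: ✓ → 48
sample_id=84: ✓ → 56
sample_id=85: ✗
sample_id=86: ✓ → 13
sample_id=87: ✗
sample_id=88: ✓ → 123
sample_id=89: ✗
sample_id=90: ✓ → 49
sea_sum = 24 + 36 + 93 + 48 + 56 + 13 + 123 + 49 = 442

depth_m_sum=314, sea_sum=442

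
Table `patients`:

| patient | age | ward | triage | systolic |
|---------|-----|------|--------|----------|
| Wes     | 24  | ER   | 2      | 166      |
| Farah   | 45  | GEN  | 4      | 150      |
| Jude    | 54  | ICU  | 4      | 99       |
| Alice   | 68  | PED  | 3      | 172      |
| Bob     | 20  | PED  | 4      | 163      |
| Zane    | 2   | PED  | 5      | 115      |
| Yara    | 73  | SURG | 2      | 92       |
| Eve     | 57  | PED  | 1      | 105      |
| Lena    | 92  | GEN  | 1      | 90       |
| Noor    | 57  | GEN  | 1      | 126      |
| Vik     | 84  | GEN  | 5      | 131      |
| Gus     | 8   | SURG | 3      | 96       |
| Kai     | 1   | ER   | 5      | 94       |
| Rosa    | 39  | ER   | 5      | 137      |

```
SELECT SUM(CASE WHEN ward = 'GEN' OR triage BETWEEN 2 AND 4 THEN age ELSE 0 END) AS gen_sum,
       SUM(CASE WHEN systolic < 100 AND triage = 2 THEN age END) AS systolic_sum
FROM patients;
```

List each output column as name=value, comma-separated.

gen_sum=525, systolic_sum=73

[gen_sum: ward = 'GEN' OR triage BETWEEN 2 AND 4]
patient=Wes: ✓ → 24
patient=Farah: ✓ → 45
patient=Jude: ✓ → 54
patient=Alice: ✓ → 68
patient=Bob: ✓ → 20
patient=Zane: ✗
patient=Yara: ✓ → 73
patient=Eve: ✗
patient=Lena: ✓ → 92
patient=Noor: ✓ → 57
patient=Vik: ✓ → 84
patient=Gus: ✓ → 8
patient=Kai: ✗
patient=Rosa: ✗
gen_sum = 24 + 45 + 54 + 68 + 20 + 73 + 92 + 57 + 84 + 8 = 525
—
[systolic_sum: systolic < 100 AND triage = 2]
patient=Wes: ✗
patient=Farah: ✗
patient=Jude: ✗
patient=Alice: ✗
patient=Bob: ✗
patient=Zane: ✗
patient=Yara: ✓ → 73
patient=Eve: ✗
patient=Lena: ✗
patient=Noor: ✗
patient=Vik: ✗
patient=Gus: ✗
patient=Kai: ✗
patient=Rosa: ✗
systolic_sum = 73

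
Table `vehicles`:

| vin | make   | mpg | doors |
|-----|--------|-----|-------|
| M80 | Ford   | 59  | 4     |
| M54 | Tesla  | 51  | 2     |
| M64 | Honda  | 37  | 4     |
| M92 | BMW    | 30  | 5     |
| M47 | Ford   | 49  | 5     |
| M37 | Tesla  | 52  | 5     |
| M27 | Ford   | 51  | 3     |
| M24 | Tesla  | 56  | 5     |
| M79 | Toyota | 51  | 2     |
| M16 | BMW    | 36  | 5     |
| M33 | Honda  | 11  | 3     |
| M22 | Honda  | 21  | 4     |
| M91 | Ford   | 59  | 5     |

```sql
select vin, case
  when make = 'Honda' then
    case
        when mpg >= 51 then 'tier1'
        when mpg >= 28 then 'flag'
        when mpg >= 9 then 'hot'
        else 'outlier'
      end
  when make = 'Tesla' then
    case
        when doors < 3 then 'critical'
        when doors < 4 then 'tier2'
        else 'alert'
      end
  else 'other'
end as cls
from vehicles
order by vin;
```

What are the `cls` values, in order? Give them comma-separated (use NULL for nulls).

vin=M16: make='BMW' → outer ELSE → other
vin=M22: make='Honda' → inner[mpg >= 9] → hot
vin=M24: make='Tesla' → inner[ELSE] → alert
vin=M27: make='Ford' → outer ELSE → other
vin=M33: make='Honda' → inner[mpg >= 9] → hot
vin=M37: make='Tesla' → inner[ELSE] → alert
vin=M47: make='Ford' → outer ELSE → other
vin=M54: make='Tesla' → inner[doors < 3] → critical
vin=M64: make='Honda' → inner[mpg >= 28] → flag
vin=M79: make='Toyota' → outer ELSE → other
vin=M80: make='Ford' → outer ELSE → other
vin=M91: make='Ford' → outer ELSE → other
vin=M92: make='BMW' → outer ELSE → other

other, hot, alert, other, hot, alert, other, critical, flag, other, other, other, other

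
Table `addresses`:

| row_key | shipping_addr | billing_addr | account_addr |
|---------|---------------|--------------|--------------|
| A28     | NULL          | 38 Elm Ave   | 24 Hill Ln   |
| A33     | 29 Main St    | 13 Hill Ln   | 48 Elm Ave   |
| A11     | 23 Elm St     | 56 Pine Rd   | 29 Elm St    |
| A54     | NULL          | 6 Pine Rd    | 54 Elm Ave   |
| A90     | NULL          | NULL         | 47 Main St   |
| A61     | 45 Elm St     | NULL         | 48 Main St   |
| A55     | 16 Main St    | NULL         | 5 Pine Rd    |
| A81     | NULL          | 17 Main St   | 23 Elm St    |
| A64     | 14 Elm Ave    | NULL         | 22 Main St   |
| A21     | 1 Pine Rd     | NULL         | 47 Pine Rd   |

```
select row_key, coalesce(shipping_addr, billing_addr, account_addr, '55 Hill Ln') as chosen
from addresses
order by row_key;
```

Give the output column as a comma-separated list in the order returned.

row_key=A11: shipping_addr=23 Elm St → 23 Elm St
row_key=A21: shipping_addr=1 Pine Rd → 1 Pine Rd
row_key=A28: shipping_addr=NULL, billing_addr=38 Elm Ave → 38 Elm Ave
row_key=A33: shipping_addr=29 Main St → 29 Main St
row_key=A54: shipping_addr=NULL, billing_addr=6 Pine Rd → 6 Pine Rd
row_key=A55: shipping_addr=16 Main St → 16 Main St
row_key=A61: shipping_addr=45 Elm St → 45 Elm St
row_key=A64: shipping_addr=14 Elm Ave → 14 Elm Ave
row_key=A81: shipping_addr=NULL, billing_addr=17 Main St → 17 Main St
row_key=A90: shipping_addr=NULL, billing_addr=NULL, account_addr=47 Main St → 47 Main St

23 Elm St, 1 Pine Rd, 38 Elm Ave, 29 Main St, 6 Pine Rd, 16 Main St, 45 Elm St, 14 Elm Ave, 17 Main St, 47 Main St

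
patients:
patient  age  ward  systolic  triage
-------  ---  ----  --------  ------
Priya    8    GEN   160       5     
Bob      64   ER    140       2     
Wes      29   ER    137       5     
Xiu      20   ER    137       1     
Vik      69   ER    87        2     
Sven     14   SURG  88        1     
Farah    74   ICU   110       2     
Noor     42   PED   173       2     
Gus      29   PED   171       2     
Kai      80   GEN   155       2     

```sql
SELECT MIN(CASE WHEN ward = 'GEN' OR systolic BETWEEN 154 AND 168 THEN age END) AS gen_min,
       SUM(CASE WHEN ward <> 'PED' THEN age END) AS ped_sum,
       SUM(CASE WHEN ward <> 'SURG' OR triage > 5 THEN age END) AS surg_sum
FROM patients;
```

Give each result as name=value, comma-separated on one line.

gen_min=8, ped_sum=358, surg_sum=415

[gen_min: ward = 'GEN' OR systolic BETWEEN 154 AND 168]
patient=Priya: ✓ → 8
patient=Bob: ✗
patient=Wes: ✗
patient=Xiu: ✗
patient=Vik: ✗
patient=Sven: ✗
patient=Farah: ✗
patient=Noor: ✗
patient=Gus: ✗
patient=Kai: ✓ → 80
gen_min = MIN(8, 80) = 8
—
[ped_sum: ward <> 'PED']
patient=Priya: ✓ → 8
patient=Bob: ✓ → 64
patient=Wes: ✓ → 29
patient=Xiu: ✓ → 20
patient=Vik: ✓ → 69
patient=Sven: ✓ → 14
patient=Farah: ✓ → 74
patient=Noor: ✗
patient=Gus: ✗
patient=Kai: ✓ → 80
ped_sum = 8 + 64 + 29 + 20 + 69 + 14 + 74 + 80 = 358
—
[surg_sum: ward <> 'SURG' OR triage > 5]
patient=Priya: ✓ → 8
patient=Bob: ✓ → 64
patient=Wes: ✓ → 29
patient=Xiu: ✓ → 20
patient=Vik: ✓ → 69
patient=Sven: ✗
patient=Farah: ✓ → 74
patient=Noor: ✓ → 42
patient=Gus: ✓ → 29
patient=Kai: ✓ → 80
surg_sum = 8 + 64 + 29 + 20 + 69 + 74 + 42 + 29 + 80 = 415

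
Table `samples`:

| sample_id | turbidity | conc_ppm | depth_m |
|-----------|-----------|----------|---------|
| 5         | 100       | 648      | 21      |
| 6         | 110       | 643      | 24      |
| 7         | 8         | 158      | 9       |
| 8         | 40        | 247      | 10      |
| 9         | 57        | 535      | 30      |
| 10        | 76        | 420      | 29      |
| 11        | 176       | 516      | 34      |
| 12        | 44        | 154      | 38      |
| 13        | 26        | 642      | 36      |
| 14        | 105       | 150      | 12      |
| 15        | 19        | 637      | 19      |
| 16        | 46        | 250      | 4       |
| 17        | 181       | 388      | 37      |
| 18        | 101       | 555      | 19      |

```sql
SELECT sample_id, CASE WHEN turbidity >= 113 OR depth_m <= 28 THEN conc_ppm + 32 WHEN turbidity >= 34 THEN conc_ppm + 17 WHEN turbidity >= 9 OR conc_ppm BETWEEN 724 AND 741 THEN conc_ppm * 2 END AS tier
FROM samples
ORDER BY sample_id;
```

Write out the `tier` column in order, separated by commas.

sample_id=5: turbidity >= 113 OR depth_m <= 28 → 680
sample_id=6: turbidity >= 113 OR depth_m <= 28 → 675
sample_id=7: turbidity >= 113 OR depth_m <= 28 → 190
sample_id=8: turbidity >= 113 OR depth_m <= 28 → 279
sample_id=9: turbidity >= 34 → 552
sample_id=10: turbidity >= 34 → 437
sample_id=11: turbidity >= 113 OR depth_m <= 28 → 548
sample_id=12: turbidity >= 34 → 171
sample_id=13: turbidity >= 9 OR conc_ppm BETWEEN 724 AND 741 → 1284
sample_id=14: turbidity >= 113 OR depth_m <= 28 → 182
sample_id=15: turbidity >= 113 OR depth_m <= 28 → 669
sample_id=16: turbidity >= 113 OR depth_m <= 28 → 282
sample_id=17: turbidity >= 113 OR depth_m <= 28 → 420
sample_id=18: turbidity >= 113 OR depth_m <= 28 → 587

680, 675, 190, 279, 552, 437, 548, 171, 1284, 182, 669, 282, 420, 587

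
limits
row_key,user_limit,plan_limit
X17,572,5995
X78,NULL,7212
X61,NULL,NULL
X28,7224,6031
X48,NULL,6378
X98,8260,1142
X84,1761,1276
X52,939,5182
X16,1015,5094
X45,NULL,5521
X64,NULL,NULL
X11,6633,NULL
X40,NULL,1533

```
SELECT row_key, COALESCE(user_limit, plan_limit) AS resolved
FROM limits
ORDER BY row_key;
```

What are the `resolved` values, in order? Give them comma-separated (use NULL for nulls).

6633, 1015, 572, 7224, 1533, 5521, 6378, 939, NULL, NULL, 7212, 1761, 8260

row_key=X11: user_limit=6633 → 6633
row_key=X16: user_limit=1015 → 1015
row_key=X17: user_limit=572 → 572
row_key=X28: user_limit=7224 → 7224
row_key=X40: user_limit=NULL, plan_limit=1533 → 1533
row_key=X45: user_limit=NULL, plan_limit=5521 → 5521
row_key=X48: user_limit=NULL, plan_limit=6378 → 6378
row_key=X52: user_limit=939 → 939
row_key=X61: user_limit=NULL, plan_limit=NULL (all NULL) → NULL
row_key=X64: user_limit=NULL, plan_limit=NULL (all NULL) → NULL
row_key=X78: user_limit=NULL, plan_limit=7212 → 7212
row_key=X84: user_limit=1761 → 1761
row_key=X98: user_limit=8260 → 8260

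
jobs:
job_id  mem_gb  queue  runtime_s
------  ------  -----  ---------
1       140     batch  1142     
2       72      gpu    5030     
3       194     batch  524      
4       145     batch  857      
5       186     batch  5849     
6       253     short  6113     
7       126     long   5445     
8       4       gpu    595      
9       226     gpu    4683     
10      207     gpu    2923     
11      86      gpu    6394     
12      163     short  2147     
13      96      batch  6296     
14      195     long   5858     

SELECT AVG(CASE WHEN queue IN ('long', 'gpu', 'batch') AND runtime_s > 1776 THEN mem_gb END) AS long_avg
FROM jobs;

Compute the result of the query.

job_id=1: ✗
job_id=2: ✓ → 72
job_id=3: ✗
job_id=4: ✗
job_id=5: ✓ → 186
job_id=6: ✗
job_id=7: ✓ → 126
job_id=8: ✗
job_id=9: ✓ → 226
job_id=10: ✓ → 207
job_id=11: ✓ → 86
job_id=12: ✗
job_id=13: ✓ → 96
job_id=14: ✓ → 195
long_avg = (72 + 186 + 126 + 226 + 207 + 86 + 96 + 195) / 8 = 149.25

149.25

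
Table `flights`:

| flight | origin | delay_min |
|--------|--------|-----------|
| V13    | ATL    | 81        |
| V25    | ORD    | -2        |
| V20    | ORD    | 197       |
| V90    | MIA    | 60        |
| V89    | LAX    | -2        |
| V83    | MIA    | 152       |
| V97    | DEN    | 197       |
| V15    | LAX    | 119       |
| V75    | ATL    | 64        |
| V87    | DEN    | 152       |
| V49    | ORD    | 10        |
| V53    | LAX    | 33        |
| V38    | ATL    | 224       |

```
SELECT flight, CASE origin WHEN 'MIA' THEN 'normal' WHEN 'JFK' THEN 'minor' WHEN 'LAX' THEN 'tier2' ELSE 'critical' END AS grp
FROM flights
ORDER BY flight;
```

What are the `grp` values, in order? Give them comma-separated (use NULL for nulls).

flight=V13: ELSE → critical
flight=V15: origin='LAX' → tier2
flight=V20: ELSE → critical
flight=V25: ELSE → critical
flight=V38: ELSE → critical
flight=V49: ELSE → critical
flight=V53: origin='LAX' → tier2
flight=V75: ELSE → critical
flight=V83: origin='MIA' → normal
flight=V87: ELSE → critical
flight=V89: origin='LAX' → tier2
flight=V90: origin='MIA' → normal
flight=V97: ELSE → critical

critical, tier2, critical, critical, critical, critical, tier2, critical, normal, critical, tier2, normal, critical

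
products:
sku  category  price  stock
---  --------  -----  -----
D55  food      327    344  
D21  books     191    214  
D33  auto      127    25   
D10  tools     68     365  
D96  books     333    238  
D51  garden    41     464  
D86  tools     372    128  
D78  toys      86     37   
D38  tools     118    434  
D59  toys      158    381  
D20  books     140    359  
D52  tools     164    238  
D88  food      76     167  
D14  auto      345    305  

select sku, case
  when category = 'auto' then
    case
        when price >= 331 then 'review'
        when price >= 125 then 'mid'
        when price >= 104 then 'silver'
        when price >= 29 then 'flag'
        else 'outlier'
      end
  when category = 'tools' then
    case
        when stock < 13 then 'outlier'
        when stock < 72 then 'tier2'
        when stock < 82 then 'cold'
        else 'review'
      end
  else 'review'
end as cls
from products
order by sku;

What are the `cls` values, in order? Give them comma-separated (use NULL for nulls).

review, review, review, review, mid, review, review, review, review, review, review, review, review, review

sku=D10: category='tools' → inner[ELSE] → review
sku=D14: category='auto' → inner[price >= 331] → review
sku=D20: category='books' → outer ELSE → review
sku=D21: category='books' → outer ELSE → review
sku=D33: category='auto' → inner[price >= 125] → mid
sku=D38: category='tools' → inner[ELSE] → review
sku=D51: category='garden' → outer ELSE → review
sku=D52: category='tools' → inner[ELSE] → review
sku=D55: category='food' → outer ELSE → review
sku=D59: category='toys' → outer ELSE → review
sku=D78: category='toys' → outer ELSE → review
sku=D86: category='tools' → inner[ELSE] → review
sku=D88: category='food' → outer ELSE → review
sku=D96: category='books' → outer ELSE → review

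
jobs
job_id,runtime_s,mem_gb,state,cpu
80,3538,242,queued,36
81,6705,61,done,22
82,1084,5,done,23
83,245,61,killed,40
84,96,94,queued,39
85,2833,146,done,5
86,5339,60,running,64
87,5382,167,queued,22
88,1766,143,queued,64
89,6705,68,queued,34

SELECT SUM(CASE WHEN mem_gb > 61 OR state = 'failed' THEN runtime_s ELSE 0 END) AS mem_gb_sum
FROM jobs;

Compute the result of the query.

20320

job_id=80: ✓ → 3538
job_id=81: ✗
job_id=82: ✗
job_id=83: ✗
job_id=84: ✓ → 96
job_id=85: ✓ → 2833
job_id=86: ✗
job_id=87: ✓ → 5382
job_id=88: ✓ → 1766
job_id=89: ✓ → 6705
mem_gb_sum = 3538 + 96 + 2833 + 5382 + 1766 + 6705 = 20320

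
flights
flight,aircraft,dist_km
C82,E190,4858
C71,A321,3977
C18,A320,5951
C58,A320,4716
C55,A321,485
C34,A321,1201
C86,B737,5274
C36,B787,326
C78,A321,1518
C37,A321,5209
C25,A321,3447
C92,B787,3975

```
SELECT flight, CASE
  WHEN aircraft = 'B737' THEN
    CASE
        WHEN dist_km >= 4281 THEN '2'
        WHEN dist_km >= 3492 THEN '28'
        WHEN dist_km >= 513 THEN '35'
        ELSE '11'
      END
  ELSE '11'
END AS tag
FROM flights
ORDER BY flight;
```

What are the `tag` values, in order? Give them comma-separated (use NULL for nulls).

flight=C18: aircraft='A320' → outer ELSE → 11
flight=C25: aircraft='A321' → outer ELSE → 11
flight=C34: aircraft='A321' → outer ELSE → 11
flight=C36: aircraft='B787' → outer ELSE → 11
flight=C37: aircraft='A321' → outer ELSE → 11
flight=C55: aircraft='A321' → outer ELSE → 11
flight=C58: aircraft='A320' → outer ELSE → 11
flight=C71: aircraft='A321' → outer ELSE → 11
flight=C78: aircraft='A321' → outer ELSE → 11
flight=C82: aircraft='E190' → outer ELSE → 11
flight=C86: aircraft='B737' → inner[dist_km >= 4281] → 2
flight=C92: aircraft='B787' → outer ELSE → 11

11, 11, 11, 11, 11, 11, 11, 11, 11, 11, 2, 11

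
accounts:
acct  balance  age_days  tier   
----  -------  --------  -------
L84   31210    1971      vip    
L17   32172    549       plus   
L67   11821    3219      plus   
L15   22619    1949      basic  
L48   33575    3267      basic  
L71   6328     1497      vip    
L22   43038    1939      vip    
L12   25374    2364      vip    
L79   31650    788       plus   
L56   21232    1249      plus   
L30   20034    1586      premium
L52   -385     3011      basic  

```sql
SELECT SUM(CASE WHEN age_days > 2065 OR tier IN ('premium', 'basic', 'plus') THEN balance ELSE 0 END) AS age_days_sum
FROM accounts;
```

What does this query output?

acct=L84: ✗
acct=L17: ✓ → 32172
acct=L67: ✓ → 11821
acct=L15: ✓ → 22619
acct=L48: ✓ → 33575
acct=L71: ✗
acct=L22: ✗
acct=L12: ✓ → 25374
acct=L79: ✓ → 31650
acct=L56: ✓ → 21232
acct=L30: ✓ → 20034
acct=L52: ✓ → -385
age_days_sum = 32172 + 11821 + 22619 + 33575 + 25374 + 31650 + 21232 + 20034 + -385 = 198092

198092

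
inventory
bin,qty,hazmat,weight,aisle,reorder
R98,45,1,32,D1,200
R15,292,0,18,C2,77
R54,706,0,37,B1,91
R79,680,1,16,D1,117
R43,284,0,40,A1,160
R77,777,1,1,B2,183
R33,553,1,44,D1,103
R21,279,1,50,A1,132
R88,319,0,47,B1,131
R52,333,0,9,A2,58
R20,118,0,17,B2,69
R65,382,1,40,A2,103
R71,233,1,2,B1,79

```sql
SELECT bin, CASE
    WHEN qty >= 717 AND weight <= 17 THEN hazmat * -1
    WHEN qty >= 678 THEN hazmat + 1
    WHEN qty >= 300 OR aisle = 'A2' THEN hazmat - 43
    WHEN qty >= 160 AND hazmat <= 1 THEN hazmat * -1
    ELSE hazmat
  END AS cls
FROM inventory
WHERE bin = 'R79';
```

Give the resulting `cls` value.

bin = R79: qty=680, hazmat=1, weight=16, aisle=D1, reorder=117.
qty >= 717 AND weight <= 17 → false
qty >= 678 → true → 2

2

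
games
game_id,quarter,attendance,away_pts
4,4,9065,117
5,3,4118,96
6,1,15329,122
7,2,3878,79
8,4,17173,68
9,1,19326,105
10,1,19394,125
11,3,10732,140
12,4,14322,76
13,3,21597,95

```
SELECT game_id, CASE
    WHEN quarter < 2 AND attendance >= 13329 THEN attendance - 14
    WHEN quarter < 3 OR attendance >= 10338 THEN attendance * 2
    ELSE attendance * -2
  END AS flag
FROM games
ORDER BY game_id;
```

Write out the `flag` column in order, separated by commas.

game_id=4: ELSE → -18130
game_id=5: ELSE → -8236
game_id=6: quarter < 2 AND attendance >= 13329 → 15315
game_id=7: quarter < 3 OR attendance >= 10338 → 7756
game_id=8: quarter < 3 OR attendance >= 10338 → 34346
game_id=9: quarter < 2 AND attendance >= 13329 → 19312
game_id=10: quarter < 2 AND attendance >= 13329 → 19380
game_id=11: quarter < 3 OR attendance >= 10338 → 21464
game_id=12: quarter < 3 OR attendance >= 10338 → 28644
game_id=13: quarter < 3 OR attendance >= 10338 → 43194

-18130, -8236, 15315, 7756, 34346, 19312, 19380, 21464, 28644, 43194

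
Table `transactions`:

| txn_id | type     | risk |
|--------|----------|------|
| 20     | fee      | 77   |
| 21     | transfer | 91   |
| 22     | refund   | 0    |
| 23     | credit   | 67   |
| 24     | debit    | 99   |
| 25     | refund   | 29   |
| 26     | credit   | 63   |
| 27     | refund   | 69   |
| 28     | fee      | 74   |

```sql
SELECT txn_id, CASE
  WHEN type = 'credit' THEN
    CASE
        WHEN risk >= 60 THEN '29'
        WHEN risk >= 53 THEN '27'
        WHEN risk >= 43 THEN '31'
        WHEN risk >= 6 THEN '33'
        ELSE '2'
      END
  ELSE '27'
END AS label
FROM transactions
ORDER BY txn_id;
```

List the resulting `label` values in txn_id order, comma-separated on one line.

txn_id=20: type='fee' → outer ELSE → 27
txn_id=21: type='transfer' → outer ELSE → 27
txn_id=22: type='refund' → outer ELSE → 27
txn_id=23: type='credit' → inner[risk >= 60] → 29
txn_id=24: type='debit' → outer ELSE → 27
txn_id=25: type='refund' → outer ELSE → 27
txn_id=26: type='credit' → inner[risk >= 60] → 29
txn_id=27: type='refund' → outer ELSE → 27
txn_id=28: type='fee' → outer ELSE → 27

27, 27, 27, 29, 27, 27, 29, 27, 27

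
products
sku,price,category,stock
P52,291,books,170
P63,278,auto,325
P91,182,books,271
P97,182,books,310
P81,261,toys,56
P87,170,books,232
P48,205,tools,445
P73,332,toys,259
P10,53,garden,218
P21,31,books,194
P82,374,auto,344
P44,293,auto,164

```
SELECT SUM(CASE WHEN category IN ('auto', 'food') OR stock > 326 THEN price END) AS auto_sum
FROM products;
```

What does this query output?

sku=P52: ✗
sku=P63: ✓ → 278
sku=P91: ✗
sku=P97: ✗
sku=P81: ✗
sku=P87: ✗
sku=P48: ✓ → 205
sku=P73: ✗
sku=P10: ✗
sku=P21: ✗
sku=P82: ✓ → 374
sku=P44: ✓ → 293
auto_sum = 278 + 205 + 374 + 293 = 1150

1150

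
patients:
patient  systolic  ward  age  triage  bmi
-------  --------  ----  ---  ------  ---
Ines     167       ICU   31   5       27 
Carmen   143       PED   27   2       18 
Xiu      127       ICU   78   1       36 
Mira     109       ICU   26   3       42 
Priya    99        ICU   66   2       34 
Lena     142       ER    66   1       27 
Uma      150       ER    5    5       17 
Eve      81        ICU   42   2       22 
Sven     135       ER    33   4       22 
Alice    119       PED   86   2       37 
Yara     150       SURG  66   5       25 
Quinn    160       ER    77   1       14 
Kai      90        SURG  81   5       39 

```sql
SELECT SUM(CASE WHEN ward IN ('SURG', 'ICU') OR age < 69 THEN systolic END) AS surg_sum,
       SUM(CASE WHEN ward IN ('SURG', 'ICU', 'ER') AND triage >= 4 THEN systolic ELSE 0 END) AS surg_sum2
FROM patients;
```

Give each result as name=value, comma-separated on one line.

[surg_sum: ward IN ('SURG', 'ICU') OR age < 69]
patient=Ines: ✓ → 167
patient=Carmen: ✓ → 143
patient=Xiu: ✓ → 127
patient=Mira: ✓ → 109
patient=Priya: ✓ → 99
patient=Lena: ✓ → 142
patient=Uma: ✓ → 150
patient=Eve: ✓ → 81
patient=Sven: ✓ → 135
patient=Alice: ✗
patient=Yara: ✓ → 150
patient=Quinn: ✗
patient=Kai: ✓ → 90
surg_sum = 167 + 143 + 127 + 109 + 99 + 142 + 150 + 81 + 135 + 150 + 90 = 1393
—
[surg_sum2: ward IN ('SURG', 'ICU', 'ER') AND triage >= 4]
patient=Ines: ✓ → 167
patient=Carmen: ✗
patient=Xiu: ✗
patient=Mira: ✗
patient=Priya: ✗
patient=Lena: ✗
patient=Uma: ✓ → 150
patient=Eve: ✗
patient=Sven: ✓ → 135
patient=Alice: ✗
patient=Yara: ✓ → 150
patient=Quinn: ✗
patient=Kai: ✓ → 90
surg_sum2 = 167 + 150 + 135 + 150 + 90 = 692

surg_sum=1393, surg_sum2=692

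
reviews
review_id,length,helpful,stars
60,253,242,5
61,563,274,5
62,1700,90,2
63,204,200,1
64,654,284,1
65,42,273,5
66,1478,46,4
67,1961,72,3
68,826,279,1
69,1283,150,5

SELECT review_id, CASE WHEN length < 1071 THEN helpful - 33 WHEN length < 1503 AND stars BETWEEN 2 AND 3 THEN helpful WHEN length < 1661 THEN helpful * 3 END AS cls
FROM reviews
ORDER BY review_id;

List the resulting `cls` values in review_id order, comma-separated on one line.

review_id=60: length < 1071 → 209
review_id=61: length < 1071 → 241
review_id=62: (no match → NULL) → NULL
review_id=63: length < 1071 → 167
review_id=64: length < 1071 → 251
review_id=65: length < 1071 → 240
review_id=66: length < 1661 → 138
review_id=67: (no match → NULL) → NULL
review_id=68: length < 1071 → 246
review_id=69: length < 1661 → 450

209, 241, NULL, 167, 251, 240, 138, NULL, 246, 450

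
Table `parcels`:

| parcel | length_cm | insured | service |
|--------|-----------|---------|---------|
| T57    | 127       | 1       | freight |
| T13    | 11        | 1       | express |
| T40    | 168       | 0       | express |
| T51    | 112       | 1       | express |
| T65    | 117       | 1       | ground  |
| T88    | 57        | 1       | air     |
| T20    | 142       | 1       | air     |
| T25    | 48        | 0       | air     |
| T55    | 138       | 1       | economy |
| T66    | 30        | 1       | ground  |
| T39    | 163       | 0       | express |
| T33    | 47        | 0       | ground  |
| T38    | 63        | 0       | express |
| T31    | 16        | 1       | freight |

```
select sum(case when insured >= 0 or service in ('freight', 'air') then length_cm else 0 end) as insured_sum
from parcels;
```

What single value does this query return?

parcel=T57: ✓ → 127
parcel=T13: ✓ → 11
parcel=T40: ✓ → 168
parcel=T51: ✓ → 112
parcel=T65: ✓ → 117
parcel=T88: ✓ → 57
parcel=T20: ✓ → 142
parcel=T25: ✓ → 48
parcel=T55: ✓ → 138
parcel=T66: ✓ → 30
parcel=T39: ✓ → 163
parcel=T33: ✓ → 47
parcel=T38: ✓ → 63
parcel=T31: ✓ → 16
insured_sum = 127 + 11 + 168 + 112 + 117 + 57 + 142 + 48 + 138 + 30 + 163 + 47 + 63 + 16 = 1239

1239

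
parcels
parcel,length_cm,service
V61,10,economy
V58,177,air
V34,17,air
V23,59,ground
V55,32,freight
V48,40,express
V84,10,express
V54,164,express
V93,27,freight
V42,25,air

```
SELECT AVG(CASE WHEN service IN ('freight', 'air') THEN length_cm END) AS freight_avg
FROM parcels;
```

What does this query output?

55.6

parcel=V61: ✗
parcel=V58: ✓ → 177
parcel=V34: ✓ → 17
parcel=V23: ✗
parcel=V55: ✓ → 32
parcel=V48: ✗
parcel=V84: ✗
parcel=V54: ✗
parcel=V93: ✓ → 27
parcel=V42: ✓ → 25
freight_avg = (177 + 17 + 32 + 27 + 25) / 5 = 55.6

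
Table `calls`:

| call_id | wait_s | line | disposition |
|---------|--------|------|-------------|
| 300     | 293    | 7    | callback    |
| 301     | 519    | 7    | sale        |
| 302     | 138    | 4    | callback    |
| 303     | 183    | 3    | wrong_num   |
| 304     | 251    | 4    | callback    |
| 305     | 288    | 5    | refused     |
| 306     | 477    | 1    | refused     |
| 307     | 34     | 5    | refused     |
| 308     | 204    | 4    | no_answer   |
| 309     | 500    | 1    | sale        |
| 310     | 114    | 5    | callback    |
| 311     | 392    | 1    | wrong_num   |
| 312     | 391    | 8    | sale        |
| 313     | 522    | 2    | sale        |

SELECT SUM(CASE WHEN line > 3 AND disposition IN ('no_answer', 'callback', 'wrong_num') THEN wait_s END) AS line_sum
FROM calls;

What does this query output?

1000

call_id=300: ✓ → 293
call_id=301: ✗
call_id=302: ✓ → 138
call_id=303: ✗
call_id=304: ✓ → 251
call_id=305: ✗
call_id=306: ✗
call_id=307: ✗
call_id=308: ✓ → 204
call_id=309: ✗
call_id=310: ✓ → 114
call_id=311: ✗
call_id=312: ✗
call_id=313: ✗
line_sum = 293 + 138 + 251 + 204 + 114 = 1000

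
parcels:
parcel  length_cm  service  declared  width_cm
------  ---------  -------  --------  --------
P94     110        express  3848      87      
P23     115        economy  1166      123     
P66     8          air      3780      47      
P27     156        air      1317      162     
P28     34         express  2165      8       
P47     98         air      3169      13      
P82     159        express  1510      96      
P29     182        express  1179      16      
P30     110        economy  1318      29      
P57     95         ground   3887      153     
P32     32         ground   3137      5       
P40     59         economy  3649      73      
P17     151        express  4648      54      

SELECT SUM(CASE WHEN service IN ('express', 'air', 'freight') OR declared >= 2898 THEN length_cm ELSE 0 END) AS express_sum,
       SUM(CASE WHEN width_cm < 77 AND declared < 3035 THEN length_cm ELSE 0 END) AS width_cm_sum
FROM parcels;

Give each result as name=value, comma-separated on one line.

express_sum=1084, width_cm_sum=326

[express_sum: service IN ('express', 'air', 'freight') OR declared >= 2898]
parcel=P94: ✓ → 110
parcel=P23: ✗
parcel=P66: ✓ → 8
parcel=P27: ✓ → 156
parcel=P28: ✓ → 34
parcel=P47: ✓ → 98
parcel=P82: ✓ → 159
parcel=P29: ✓ → 182
parcel=P30: ✗
parcel=P57: ✓ → 95
parcel=P32: ✓ → 32
parcel=P40: ✓ → 59
parcel=P17: ✓ → 151
express_sum = 110 + 8 + 156 + 34 + 98 + 159 + 182 + 95 + 32 + 59 + 151 = 1084
—
[width_cm_sum: width_cm < 77 AND declared < 3035]
parcel=P94: ✗
parcel=P23: ✗
parcel=P66: ✗
parcel=P27: ✗
parcel=P28: ✓ → 34
parcel=P47: ✗
parcel=P82: ✗
parcel=P29: ✓ → 182
parcel=P30: ✓ → 110
parcel=P57: ✗
parcel=P32: ✗
parcel=P40: ✗
parcel=P17: ✗
width_cm_sum = 34 + 182 + 110 = 326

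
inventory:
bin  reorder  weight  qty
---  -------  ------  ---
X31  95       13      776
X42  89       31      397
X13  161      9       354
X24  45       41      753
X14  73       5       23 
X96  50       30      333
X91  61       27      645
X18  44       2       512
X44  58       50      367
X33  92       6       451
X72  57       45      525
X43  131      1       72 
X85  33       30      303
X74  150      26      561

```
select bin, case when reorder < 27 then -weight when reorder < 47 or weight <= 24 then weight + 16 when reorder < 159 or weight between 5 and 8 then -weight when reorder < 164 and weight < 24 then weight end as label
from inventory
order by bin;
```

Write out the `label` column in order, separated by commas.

25, 21, 18, 57, 29, 22, -31, 17, -50, -45, -26, 46, -27, -30

bin=X13: reorder < 47 or weight <= 24 → 25
bin=X14: reorder < 47 or weight <= 24 → 21
bin=X18: reorder < 47 or weight <= 24 → 18
bin=X24: reorder < 47 or weight <= 24 → 57
bin=X31: reorder < 47 or weight <= 24 → 29
bin=X33: reorder < 47 or weight <= 24 → 22
bin=X42: reorder < 159 or weight between 5 and 8 → -31
bin=X43: reorder < 47 or weight <= 24 → 17
bin=X44: reorder < 159 or weight between 5 and 8 → -50
bin=X72: reorder < 159 or weight between 5 and 8 → -45
bin=X74: reorder < 159 or weight between 5 and 8 → -26
bin=X85: reorder < 47 or weight <= 24 → 46
bin=X91: reorder < 159 or weight between 5 and 8 → -27
bin=X96: reorder < 159 or weight between 5 and 8 → -30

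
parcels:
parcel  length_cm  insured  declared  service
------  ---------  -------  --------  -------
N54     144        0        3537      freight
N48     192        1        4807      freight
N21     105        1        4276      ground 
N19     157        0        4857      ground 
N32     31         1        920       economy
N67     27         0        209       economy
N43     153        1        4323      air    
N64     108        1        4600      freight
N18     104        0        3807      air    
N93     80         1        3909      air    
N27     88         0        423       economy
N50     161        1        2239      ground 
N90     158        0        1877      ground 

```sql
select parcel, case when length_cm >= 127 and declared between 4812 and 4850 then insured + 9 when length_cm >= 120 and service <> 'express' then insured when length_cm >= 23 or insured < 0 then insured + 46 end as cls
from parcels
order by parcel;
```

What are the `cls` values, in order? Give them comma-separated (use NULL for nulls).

46, 0, 47, 46, 47, 1, 1, 1, 0, 47, 46, 0, 47

parcel=N18: length_cm >= 23 or insured < 0 → 46
parcel=N19: length_cm >= 120 and service <> 'express' → 0
parcel=N21: length_cm >= 23 or insured < 0 → 47
parcel=N27: length_cm >= 23 or insured < 0 → 46
parcel=N32: length_cm >= 23 or insured < 0 → 47
parcel=N43: length_cm >= 120 and service <> 'express' → 1
parcel=N48: length_cm >= 120 and service <> 'express' → 1
parcel=N50: length_cm >= 120 and service <> 'express' → 1
parcel=N54: length_cm >= 120 and service <> 'express' → 0
parcel=N64: length_cm >= 23 or insured < 0 → 47
parcel=N67: length_cm >= 23 or insured < 0 → 46
parcel=N90: length_cm >= 120 and service <> 'express' → 0
parcel=N93: length_cm >= 23 or insured < 0 → 47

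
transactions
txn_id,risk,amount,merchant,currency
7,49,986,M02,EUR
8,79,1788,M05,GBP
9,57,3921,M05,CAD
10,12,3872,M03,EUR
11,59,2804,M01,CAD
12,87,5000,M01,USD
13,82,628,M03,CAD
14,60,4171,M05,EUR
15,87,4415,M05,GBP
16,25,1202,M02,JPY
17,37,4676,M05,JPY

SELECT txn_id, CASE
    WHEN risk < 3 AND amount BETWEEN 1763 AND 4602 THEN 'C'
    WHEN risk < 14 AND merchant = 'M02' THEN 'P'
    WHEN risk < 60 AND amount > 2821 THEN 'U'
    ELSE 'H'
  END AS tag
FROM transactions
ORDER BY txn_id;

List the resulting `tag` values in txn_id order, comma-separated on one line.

txn_id=7: ELSE → H
txn_id=8: ELSE → H
txn_id=9: risk < 60 AND amount > 2821 → U
txn_id=10: risk < 60 AND amount > 2821 → U
txn_id=11: ELSE → H
txn_id=12: ELSE → H
txn_id=13: ELSE → H
txn_id=14: ELSE → H
txn_id=15: ELSE → H
txn_id=16: ELSE → H
txn_id=17: risk < 60 AND amount > 2821 → U

H, H, U, U, H, H, H, H, H, H, U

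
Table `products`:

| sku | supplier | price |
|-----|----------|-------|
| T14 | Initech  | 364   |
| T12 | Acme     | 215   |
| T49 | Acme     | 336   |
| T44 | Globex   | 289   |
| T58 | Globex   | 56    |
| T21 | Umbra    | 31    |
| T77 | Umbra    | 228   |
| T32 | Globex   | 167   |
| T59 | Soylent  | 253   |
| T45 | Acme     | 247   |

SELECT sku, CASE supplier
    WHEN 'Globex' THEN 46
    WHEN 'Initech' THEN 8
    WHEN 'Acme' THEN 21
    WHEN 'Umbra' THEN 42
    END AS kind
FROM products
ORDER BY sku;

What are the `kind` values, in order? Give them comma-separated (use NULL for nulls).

sku=T12: supplier='Acme' → 21
sku=T14: supplier='Initech' → 8
sku=T21: supplier='Umbra' → 42
sku=T32: supplier='Globex' → 46
sku=T44: supplier='Globex' → 46
sku=T45: supplier='Acme' → 21
sku=T49: supplier='Acme' → 21
sku=T58: supplier='Globex' → 46
sku=T59: (no match → NULL) → NULL
sku=T77: supplier='Umbra' → 42

21, 8, 42, 46, 46, 21, 21, 46, NULL, 42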